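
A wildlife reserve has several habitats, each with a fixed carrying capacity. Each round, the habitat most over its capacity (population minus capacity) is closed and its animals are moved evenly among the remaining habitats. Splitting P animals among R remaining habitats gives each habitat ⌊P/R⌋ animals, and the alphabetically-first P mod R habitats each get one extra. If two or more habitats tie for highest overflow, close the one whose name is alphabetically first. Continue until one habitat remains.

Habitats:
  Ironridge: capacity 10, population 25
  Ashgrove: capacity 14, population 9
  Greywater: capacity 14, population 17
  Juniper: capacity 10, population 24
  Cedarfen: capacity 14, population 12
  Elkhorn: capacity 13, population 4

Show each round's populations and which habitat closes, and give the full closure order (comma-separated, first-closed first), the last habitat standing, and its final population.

Round 1: Ashgrove=9 Cedarfen=12 Elkhorn=4 Greywater=17 Ironridge=25 Juniper=24 → close Ironridge (overflow 15)
  25÷5 = 5 each, +1 to first 0
Round 2: Ashgrove=14 Cedarfen=17 Elkhorn=9 Greywater=22 Juniper=29 → close Juniper (overflow 19)
  29÷4 = 7 each, +1 to first 1
Round 3: Ashgrove=22 Cedarfen=24 Elkhorn=16 Greywater=29 → close Greywater (overflow 15)
  29÷3 = 9 each, +1 to first 2
Round 4: Ashgrove=32 Cedarfen=34 Elkhorn=25 → close Cedarfen (overflow 20)
  34÷2 = 17 each, +1 to first 0
Round 5: Ashgrove=49 Elkhorn=42 → close Ashgrove (overflow 35)
  49÷1 = 49 each, +1 to first 0

Closure order: Ironridge, Juniper, Greywater, Cedarfen, Ashgrove
Last habitat: Elkhorn with 91 animals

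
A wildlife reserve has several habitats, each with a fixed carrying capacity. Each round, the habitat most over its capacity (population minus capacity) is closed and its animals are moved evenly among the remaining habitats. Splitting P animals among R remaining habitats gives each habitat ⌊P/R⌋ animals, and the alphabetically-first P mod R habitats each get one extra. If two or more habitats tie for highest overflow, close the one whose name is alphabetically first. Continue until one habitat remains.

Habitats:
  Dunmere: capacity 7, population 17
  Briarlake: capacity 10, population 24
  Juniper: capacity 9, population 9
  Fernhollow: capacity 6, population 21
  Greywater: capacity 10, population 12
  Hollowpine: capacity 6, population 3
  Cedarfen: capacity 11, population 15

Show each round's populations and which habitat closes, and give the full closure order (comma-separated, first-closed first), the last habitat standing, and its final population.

Closure order: Fernhollow, Briarlake, Dunmere, Cedarfen, Greywater, Hollowpine
Last habitat: Juniper with 101 animals

Round 1: Briarlake=24 Cedarfen=15 Dunmere=17 Fernhollow=21 Greywater=12 Hollowpine=3 Juniper=9 → close Fernhollow (overflow 15)
  21÷6 = 3 each, +1 to first 3
Round 2: Briarlake=28 Cedarfen=19 Dunmere=21 Greywater=15 Hollowpine=6 Juniper=12 → close Briarlake (overflow 18)
  28÷5 = 5 each, +1 to first 3
Round 3: Cedarfen=25 Dunmere=27 Greywater=21 Hollowpine=11 Juniper=17 → close Dunmere (overflow 20)
  27÷4 = 6 each, +1 to first 3
Round 4: Cedarfen=32 Greywater=28 Hollowpine=18 Juniper=23 → close Cedarfen (overflow 21)
  32÷3 = 10 each, +1 to first 2
Round 5: Greywater=39 Hollowpine=29 Juniper=33 → close Greywater (overflow 29)
  39÷2 = 19 each, +1 to first 1
Round 6: Hollowpine=49 Juniper=52 → close Hollowpine (overflow 43)
  49÷1 = 49 each, +1 to first 0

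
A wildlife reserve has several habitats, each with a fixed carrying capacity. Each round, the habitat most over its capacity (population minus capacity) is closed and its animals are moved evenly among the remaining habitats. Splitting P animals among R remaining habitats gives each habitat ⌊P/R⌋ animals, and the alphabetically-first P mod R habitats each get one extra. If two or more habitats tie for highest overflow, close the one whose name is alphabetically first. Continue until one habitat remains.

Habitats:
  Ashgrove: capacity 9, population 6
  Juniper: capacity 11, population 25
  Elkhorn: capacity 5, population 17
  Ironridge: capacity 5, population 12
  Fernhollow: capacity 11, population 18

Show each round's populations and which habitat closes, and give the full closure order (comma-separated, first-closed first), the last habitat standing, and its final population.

Closure order: Juniper, Elkhorn, Fernhollow, Ironridge
Last habitat: Ashgrove with 78 animals

Round 1: Ashgrove=6 Elkhorn=17 Fernhollow=18 Ironridge=12 Juniper=25 → close Juniper (overflow 14)
  25÷4 = 6 each, +1 to first 1
Round 2: Ashgrove=13 Elkhorn=23 Fernhollow=24 Ironridge=18 → close Elkhorn (overflow 18)
  23÷3 = 7 each, +1 to first 2
Round 3: Ashgrove=21 Fernhollow=32 Ironridge=25 → close Fernhollow (overflow 21)
  32÷2 = 16 each, +1 to first 0
Round 4: Ashgrove=37 Ironridge=41 → close Ironridge (overflow 36)
  41÷1 = 41 each, +1 to first 0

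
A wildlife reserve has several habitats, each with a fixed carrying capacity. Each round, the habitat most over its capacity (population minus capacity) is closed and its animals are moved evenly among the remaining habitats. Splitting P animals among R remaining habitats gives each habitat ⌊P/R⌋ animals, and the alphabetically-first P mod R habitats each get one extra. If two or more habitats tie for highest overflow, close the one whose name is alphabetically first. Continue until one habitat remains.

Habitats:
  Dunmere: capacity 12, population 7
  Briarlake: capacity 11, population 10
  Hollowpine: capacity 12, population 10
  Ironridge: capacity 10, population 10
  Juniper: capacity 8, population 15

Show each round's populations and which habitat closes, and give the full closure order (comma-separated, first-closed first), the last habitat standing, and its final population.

Round 1: Briarlake=10 Dunmere=7 Hollowpine=10 Ironridge=10 Juniper=15 → close Juniper (overflow 7)
  15÷4 = 3 each, +1 to first 3
Round 2: Briarlake=14 Dunmere=11 Hollowpine=14 Ironridge=13 → close Briarlake (overflow 3)
  14÷3 = 4 each, +1 to first 2
Round 3: Dunmere=16 Hollowpine=19 Ironridge=17 → close Hollowpine (overflow 7)
  19÷2 = 9 each, +1 to first 1
Round 4: Dunmere=26 Ironridge=26 → close Ironridge (overflow 16)
  26÷1 = 26 each, +1 to first 0

Closure order: Juniper, Briarlake, Hollowpine, Ironridge
Last habitat: Dunmere with 52 animals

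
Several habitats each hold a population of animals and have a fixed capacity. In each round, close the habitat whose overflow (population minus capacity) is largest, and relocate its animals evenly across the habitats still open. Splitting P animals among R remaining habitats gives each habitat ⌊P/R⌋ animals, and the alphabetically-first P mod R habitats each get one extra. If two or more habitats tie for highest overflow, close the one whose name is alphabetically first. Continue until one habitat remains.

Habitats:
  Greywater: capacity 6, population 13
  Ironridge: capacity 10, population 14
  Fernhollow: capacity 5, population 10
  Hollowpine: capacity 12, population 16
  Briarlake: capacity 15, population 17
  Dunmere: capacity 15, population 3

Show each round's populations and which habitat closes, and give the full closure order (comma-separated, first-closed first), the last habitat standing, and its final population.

Closure order: Greywater, Fernhollow, Briarlake, Hollowpine, Ironridge
Last habitat: Dunmere with 73 animals

Round 1: Briarlake=17 Dunmere=3 Fernhollow=10 Greywater=13 Hollowpine=16 Ironridge=14 → close Greywater (overflow 7)
  13÷5 = 2 each, +1 to first 3
Round 2: Briarlake=20 Dunmere=6 Fernhollow=13 Hollowpine=18 Ironridge=16 → close Fernhollow (overflow 8)
  13÷4 = 3 each, +1 to first 1
Round 3: Briarlake=24 Dunmere=9 Hollowpine=21 Ironridge=19 → close Briarlake (overflow 9)
  24÷3 = 8 each, +1 to first 0
Round 4: Dunmere=17 Hollowpine=29 Ironridge=27 → close Hollowpine (overflow 17)
  29÷2 = 14 each, +1 to first 1
Round 5: Dunmere=32 Ironridge=41 → close Ironridge (overflow 31)
  41÷1 = 41 each, +1 to first 0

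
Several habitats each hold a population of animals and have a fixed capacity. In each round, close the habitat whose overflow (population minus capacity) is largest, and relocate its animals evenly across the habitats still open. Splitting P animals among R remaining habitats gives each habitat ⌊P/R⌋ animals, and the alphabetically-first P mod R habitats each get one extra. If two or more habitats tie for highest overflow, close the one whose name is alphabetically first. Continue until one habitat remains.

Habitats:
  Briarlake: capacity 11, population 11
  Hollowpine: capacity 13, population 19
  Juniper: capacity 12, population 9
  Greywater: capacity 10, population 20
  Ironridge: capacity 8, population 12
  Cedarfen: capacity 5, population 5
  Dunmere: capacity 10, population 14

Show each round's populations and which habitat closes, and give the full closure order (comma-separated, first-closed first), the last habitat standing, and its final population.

Round 1: Briarlake=11 Cedarfen=5 Dunmere=14 Greywater=20 Hollowpine=19 Ironridge=12 Juniper=9 → close Greywater (overflow 10)
  20÷6 = 3 each, +1 to first 2
Round 2: Briarlake=15 Cedarfen=9 Dunmere=17 Hollowpine=22 Ironridge=15 Juniper=12 → close Hollowpine (overflow 9)
  22÷5 = 4 each, +1 to first 2
Round 3: Briarlake=20 Cedarfen=14 Dunmere=21 Ironridge=19 Juniper=16 → close Dunmere (overflow 11)
  21÷4 = 5 each, +1 to first 1
Round 4: Briarlake=26 Cedarfen=19 Ironridge=24 Juniper=21 → close Ironridge (overflow 16)
  24÷3 = 8 each, +1 to first 0
Round 5: Briarlake=34 Cedarfen=27 Juniper=29 → close Briarlake (overflow 23)
  34÷2 = 17 each, +1 to first 0
Round 6: Cedarfen=44 Juniper=46 → close Cedarfen (overflow 39)
  44÷1 = 44 each, +1 to first 0

Closure order: Greywater, Hollowpine, Dunmere, Ironridge, Briarlake, Cedarfen
Last habitat: Juniper with 90 animals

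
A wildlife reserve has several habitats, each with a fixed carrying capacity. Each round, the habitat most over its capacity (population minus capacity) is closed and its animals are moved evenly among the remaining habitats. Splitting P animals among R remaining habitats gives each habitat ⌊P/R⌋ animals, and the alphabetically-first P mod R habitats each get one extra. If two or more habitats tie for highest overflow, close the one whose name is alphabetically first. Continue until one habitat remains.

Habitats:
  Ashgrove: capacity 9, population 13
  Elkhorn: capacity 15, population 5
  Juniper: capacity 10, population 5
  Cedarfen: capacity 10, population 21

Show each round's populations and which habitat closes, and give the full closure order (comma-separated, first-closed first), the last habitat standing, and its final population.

Closure order: Cedarfen, Ashgrove, Juniper
Last habitat: Elkhorn with 44 animals

Round 1: Ashgrove=13 Cedarfen=21 Elkhorn=5 Juniper=5 → close Cedarfen (overflow 11)
  21÷3 = 7 each, +1 to first 0
Round 2: Ashgrove=20 Elkhorn=12 Juniper=12 → close Ashgrove (overflow 11)
  20÷2 = 10 each, +1 to first 0
Round 3: Elkhorn=22 Juniper=22 → close Juniper (overflow 12)
  22÷1 = 22 each, +1 to first 0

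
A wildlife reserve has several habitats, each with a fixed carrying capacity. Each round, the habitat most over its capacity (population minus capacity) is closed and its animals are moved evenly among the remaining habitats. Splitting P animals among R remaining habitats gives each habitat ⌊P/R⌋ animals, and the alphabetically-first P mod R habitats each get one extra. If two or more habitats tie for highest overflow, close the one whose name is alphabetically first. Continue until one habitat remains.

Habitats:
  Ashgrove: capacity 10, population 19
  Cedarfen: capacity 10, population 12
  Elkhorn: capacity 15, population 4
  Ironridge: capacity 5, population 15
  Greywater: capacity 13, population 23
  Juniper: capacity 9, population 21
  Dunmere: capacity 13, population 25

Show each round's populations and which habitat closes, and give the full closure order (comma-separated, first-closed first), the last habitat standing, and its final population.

Round 1: Ashgrove=19 Cedarfen=12 Dunmere=25 Elkhorn=4 Greywater=23 Ironridge=15 Juniper=21 → close Dunmere (overflow 12)
  25÷6 = 4 each, +1 to first 1
Round 2: Ashgrove=24 Cedarfen=16 Elkhorn=8 Greywater=27 Ironridge=19 Juniper=25 → close Juniper (overflow 16)
  25÷5 = 5 each, +1 to first 0
Round 3: Ashgrove=29 Cedarfen=21 Elkhorn=13 Greywater=32 Ironridge=24 → close Ashgrove (overflow 19)
  29÷4 = 7 each, +1 to first 1
Round 4: Cedarfen=29 Elkhorn=20 Greywater=39 Ironridge=31 → close Greywater (overflow 26)
  39÷3 = 13 each, +1 to first 0
Round 5: Cedarfen=42 Elkhorn=33 Ironridge=44 → close Ironridge (overflow 39)
  44÷2 = 22 each, +1 to first 0
Round 6: Cedarfen=64 Elkhorn=55 → close Cedarfen (overflow 54)
  64÷1 = 64 each, +1 to first 0

Closure order: Dunmere, Juniper, Ashgrove, Greywater, Ironridge, Cedarfen
Last habitat: Elkhorn with 119 animals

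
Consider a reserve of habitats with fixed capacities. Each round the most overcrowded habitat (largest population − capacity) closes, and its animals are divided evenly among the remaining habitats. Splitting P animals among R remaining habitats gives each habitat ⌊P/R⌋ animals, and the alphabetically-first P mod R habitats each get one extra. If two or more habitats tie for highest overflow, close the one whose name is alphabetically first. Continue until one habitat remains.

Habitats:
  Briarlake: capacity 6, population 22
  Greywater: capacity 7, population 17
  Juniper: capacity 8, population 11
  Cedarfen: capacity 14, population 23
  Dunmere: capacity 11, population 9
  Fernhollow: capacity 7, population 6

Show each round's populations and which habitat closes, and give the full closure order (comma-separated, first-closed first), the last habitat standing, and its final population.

Closure order: Briarlake, Cedarfen, Greywater, Juniper, Dunmere
Last habitat: Fernhollow with 88 animals

Round 1: Briarlake=22 Cedarfen=23 Dunmere=9 Fernhollow=6 Greywater=17 Juniper=11 → close Briarlake (overflow 16)
  22÷5 = 4 each, +1 to first 2
Round 2: Cedarfen=28 Dunmere=14 Fernhollow=10 Greywater=21 Juniper=15 → close Cedarfen (overflow 14)
  28÷4 = 7 each, +1 to first 0
Round 3: Dunmere=21 Fernhollow=17 Greywater=28 Juniper=22 → close Greywater (overflow 21)
  28÷3 = 9 each, +1 to first 1
Round 4: Dunmere=31 Fernhollow=26 Juniper=31 → close Juniper (overflow 23)
  31÷2 = 15 each, +1 to first 1
Round 5: Dunmere=47 Fernhollow=41 → close Dunmere (overflow 36)
  47÷1 = 47 each, +1 to first 0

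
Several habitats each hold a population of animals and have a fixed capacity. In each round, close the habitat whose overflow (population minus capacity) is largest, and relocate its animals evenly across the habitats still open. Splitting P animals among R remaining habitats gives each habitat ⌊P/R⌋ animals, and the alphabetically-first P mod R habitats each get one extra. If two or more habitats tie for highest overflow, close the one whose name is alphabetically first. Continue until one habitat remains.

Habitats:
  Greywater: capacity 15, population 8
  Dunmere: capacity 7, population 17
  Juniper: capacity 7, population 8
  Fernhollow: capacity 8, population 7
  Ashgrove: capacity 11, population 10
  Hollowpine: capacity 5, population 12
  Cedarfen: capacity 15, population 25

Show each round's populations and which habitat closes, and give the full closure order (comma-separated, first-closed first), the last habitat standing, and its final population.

Round 1: Ashgrove=10 Cedarfen=25 Dunmere=17 Fernhollow=7 Greywater=8 Hollowpine=12 Juniper=8 → close Cedarfen (overflow 10)
  25÷6 = 4 each, +1 to first 1
Round 2: Ashgrove=15 Dunmere=21 Fernhollow=11 Greywater=12 Hollowpine=16 Juniper=12 → close Dunmere (overflow 14)
  21÷5 = 4 each, +1 to first 1
Round 3: Ashgrove=20 Fernhollow=15 Greywater=16 Hollowpine=20 Juniper=16 → close Hollowpine (overflow 15)
  20÷4 = 5 each, +1 to first 0
Round 4: Ashgrove=25 Fernhollow=20 Greywater=21 Juniper=21 → close Ashgrove (overflow 14)
  25÷3 = 8 each, +1 to first 1
Round 5: Fernhollow=29 Greywater=29 Juniper=29 → close Juniper (overflow 22)
  29÷2 = 14 each, +1 to first 1
Round 6: Fernhollow=44 Greywater=43 → close Fernhollow (overflow 36)
  44÷1 = 44 each, +1 to first 0

Closure order: Cedarfen, Dunmere, Hollowpine, Ashgrove, Juniper, Fernhollow
Last habitat: Greywater with 87 animals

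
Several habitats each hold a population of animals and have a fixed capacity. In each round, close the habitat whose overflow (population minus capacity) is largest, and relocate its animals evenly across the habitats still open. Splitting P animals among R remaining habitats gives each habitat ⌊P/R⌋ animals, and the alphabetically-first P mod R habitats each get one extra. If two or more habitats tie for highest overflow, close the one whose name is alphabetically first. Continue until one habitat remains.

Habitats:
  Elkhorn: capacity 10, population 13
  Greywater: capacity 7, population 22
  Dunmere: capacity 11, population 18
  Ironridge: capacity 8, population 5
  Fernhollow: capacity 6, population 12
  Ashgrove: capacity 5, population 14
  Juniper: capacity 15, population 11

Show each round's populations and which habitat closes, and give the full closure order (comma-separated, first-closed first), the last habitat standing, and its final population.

Closure order: Greywater, Ashgrove, Dunmere, Fernhollow, Elkhorn, Ironridge
Last habitat: Juniper with 95 animals

Round 1: Ashgrove=14 Dunmere=18 Elkhorn=13 Fernhollow=12 Greywater=22 Ironridge=5 Juniper=11 → close Greywater (overflow 15)
  22÷6 = 3 each, +1 to first 4
Round 2: Ashgrove=18 Dunmere=22 Elkhorn=17 Fernhollow=16 Ironridge=8 Juniper=14 → close Ashgrove (overflow 13)
  18÷5 = 3 each, +1 to first 3
Round 3: Dunmere=26 Elkhorn=21 Fernhollow=20 Ironridge=11 Juniper=17 → close Dunmere (overflow 15)
  26÷4 = 6 each, +1 to first 2
Round 4: Elkhorn=28 Fernhollow=27 Ironridge=17 Juniper=23 → close Fernhollow (overflow 21)
  27÷3 = 9 each, +1 to first 0
Round 5: Elkhorn=37 Ironridge=26 Juniper=32 → close Elkhorn (overflow 27)
  37÷2 = 18 each, +1 to first 1
Round 6: Ironridge=45 Juniper=50 → close Ironridge (overflow 37)
  45÷1 = 45 each, +1 to first 0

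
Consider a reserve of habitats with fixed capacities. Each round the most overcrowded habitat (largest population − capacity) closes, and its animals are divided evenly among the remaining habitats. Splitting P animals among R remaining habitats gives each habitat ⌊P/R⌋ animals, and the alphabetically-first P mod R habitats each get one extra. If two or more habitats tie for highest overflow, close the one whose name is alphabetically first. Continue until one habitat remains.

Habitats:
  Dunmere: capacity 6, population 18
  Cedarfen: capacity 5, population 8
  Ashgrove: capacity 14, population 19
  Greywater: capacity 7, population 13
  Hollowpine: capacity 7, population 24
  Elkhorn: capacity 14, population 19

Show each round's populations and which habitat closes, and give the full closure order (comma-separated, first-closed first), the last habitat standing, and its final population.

Round 1: Ashgrove=19 Cedarfen=8 Dunmere=18 Elkhorn=19 Greywater=13 Hollowpine=24 → close Hollowpine (overflow 17)
  24÷5 = 4 each, +1 to first 4
Round 2: Ashgrove=24 Cedarfen=13 Dunmere=23 Elkhorn=24 Greywater=17 → close Dunmere (overflow 17)
  23÷4 = 5 each, +1 to first 3
Round 3: Ashgrove=30 Cedarfen=19 Elkhorn=30 Greywater=22 → close Ashgrove (overflow 16)
  30÷3 = 10 each, +1 to first 0
Round 4: Cedarfen=29 Elkhorn=40 Greywater=32 → close Elkhorn (overflow 26)
  40÷2 = 20 each, +1 to first 0
Round 5: Cedarfen=49 Greywater=52 → close Greywater (overflow 45)
  52÷1 = 52 each, +1 to first 0

Closure order: Hollowpine, Dunmere, Ashgrove, Elkhorn, Greywater
Last habitat: Cedarfen with 101 animals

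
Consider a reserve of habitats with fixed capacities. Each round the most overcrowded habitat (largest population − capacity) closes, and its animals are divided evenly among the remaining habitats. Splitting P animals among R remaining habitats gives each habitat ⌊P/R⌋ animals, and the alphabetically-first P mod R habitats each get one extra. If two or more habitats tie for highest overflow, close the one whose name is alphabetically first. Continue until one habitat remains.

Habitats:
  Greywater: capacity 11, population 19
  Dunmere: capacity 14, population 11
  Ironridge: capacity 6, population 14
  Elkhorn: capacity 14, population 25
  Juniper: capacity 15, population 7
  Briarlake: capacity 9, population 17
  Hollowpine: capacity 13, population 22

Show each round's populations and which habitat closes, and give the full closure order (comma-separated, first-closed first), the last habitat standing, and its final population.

Closure order: Elkhorn, Briarlake, Greywater, Hollowpine, Ironridge, Dunmere
Last habitat: Juniper with 115 animals

Round 1: Briarlake=17 Dunmere=11 Elkhorn=25 Greywater=19 Hollowpine=22 Ironridge=14 Juniper=7 → close Elkhorn (overflow 11)
  25÷6 = 4 each, +1 to first 1
Round 2: Briarlake=22 Dunmere=15 Greywater=23 Hollowpine=26 Ironridge=18 Juniper=11 → close Briarlake (overflow 13)
  22÷5 = 4 each, +1 to first 2
Round 3: Dunmere=20 Greywater=28 Hollowpine=30 Ironridge=22 Juniper=15 → close Greywater (overflow 17)
  28÷4 = 7 each, +1 to first 0
Round 4: Dunmere=27 Hollowpine=37 Ironridge=29 Juniper=22 → close Hollowpine (overflow 24)
  37÷3 = 12 each, +1 to first 1
Round 5: Dunmere=40 Ironridge=41 Juniper=34 → close Ironridge (overflow 35)
  41÷2 = 20 each, +1 to first 1
Round 6: Dunmere=61 Juniper=54 → close Dunmere (overflow 47)
  61÷1 = 61 each, +1 to first 0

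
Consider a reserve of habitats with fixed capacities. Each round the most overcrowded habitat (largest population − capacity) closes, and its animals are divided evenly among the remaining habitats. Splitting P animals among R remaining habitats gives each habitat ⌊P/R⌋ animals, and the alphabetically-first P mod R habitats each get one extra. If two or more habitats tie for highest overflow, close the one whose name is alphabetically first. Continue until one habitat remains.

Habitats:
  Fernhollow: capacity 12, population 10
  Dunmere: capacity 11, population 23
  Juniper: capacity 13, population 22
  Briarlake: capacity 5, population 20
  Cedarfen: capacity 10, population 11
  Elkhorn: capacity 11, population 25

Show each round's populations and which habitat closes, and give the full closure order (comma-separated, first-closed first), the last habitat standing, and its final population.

Closure order: Briarlake, Elkhorn, Dunmere, Juniper, Cedarfen
Last habitat: Fernhollow with 111 animals

Round 1: Briarlake=20 Cedarfen=11 Dunmere=23 Elkhorn=25 Fernhollow=10 Juniper=22 → close Briarlake (overflow 15)
  20÷5 = 4 each, +1 to first 0
Round 2: Cedarfen=15 Dunmere=27 Elkhorn=29 Fernhollow=14 Juniper=26 → close Elkhorn (overflow 18)
  29÷4 = 7 each, +1 to first 1
Round 3: Cedarfen=23 Dunmere=34 Fernhollow=21 Juniper=33 → close Dunmere (overflow 23)
  34÷3 = 11 each, +1 to first 1
Round 4: Cedarfen=35 Fernhollow=32 Juniper=44 → close Juniper (overflow 31)
  44÷2 = 22 each, +1 to first 0
Round 5: Cedarfen=57 Fernhollow=54 → close Cedarfen (overflow 47)
  57÷1 = 57 each, +1 to first 0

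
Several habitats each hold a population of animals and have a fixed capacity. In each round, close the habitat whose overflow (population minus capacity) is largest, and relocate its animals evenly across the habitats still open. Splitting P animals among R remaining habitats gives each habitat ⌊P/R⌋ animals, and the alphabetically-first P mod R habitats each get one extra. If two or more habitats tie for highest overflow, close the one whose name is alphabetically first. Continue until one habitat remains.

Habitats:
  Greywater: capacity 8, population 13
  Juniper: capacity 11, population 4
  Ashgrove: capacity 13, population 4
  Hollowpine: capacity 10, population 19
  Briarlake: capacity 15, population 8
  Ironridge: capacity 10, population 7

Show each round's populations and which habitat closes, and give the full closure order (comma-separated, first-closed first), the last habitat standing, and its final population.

Round 1: Ashgrove=4 Briarlake=8 Greywater=13 Hollowpine=19 Ironridge=7 Juniper=4 → close Hollowpine (overflow 9)
  19÷5 = 3 each, +1 to first 4
Round 2: Ashgrove=8 Briarlake=12 Greywater=17 Ironridge=11 Juniper=7 → close Greywater (overflow 9)
  17÷4 = 4 each, +1 to first 1
Round 3: Ashgrove=13 Briarlake=16 Ironridge=15 Juniper=11 → close Ironridge (overflow 5)
  15÷3 = 5 each, +1 to first 0
Round 4: Ashgrove=18 Briarlake=21 Juniper=16 → close Briarlake (overflow 6)
  21÷2 = 10 each, +1 to first 1
Round 5: Ashgrove=29 Juniper=26 → close Ashgrove (overflow 16)
  29÷1 = 29 each, +1 to first 0

Closure order: Hollowpine, Greywater, Ironridge, Briarlake, Ashgrove
Last habitat: Juniper with 55 animals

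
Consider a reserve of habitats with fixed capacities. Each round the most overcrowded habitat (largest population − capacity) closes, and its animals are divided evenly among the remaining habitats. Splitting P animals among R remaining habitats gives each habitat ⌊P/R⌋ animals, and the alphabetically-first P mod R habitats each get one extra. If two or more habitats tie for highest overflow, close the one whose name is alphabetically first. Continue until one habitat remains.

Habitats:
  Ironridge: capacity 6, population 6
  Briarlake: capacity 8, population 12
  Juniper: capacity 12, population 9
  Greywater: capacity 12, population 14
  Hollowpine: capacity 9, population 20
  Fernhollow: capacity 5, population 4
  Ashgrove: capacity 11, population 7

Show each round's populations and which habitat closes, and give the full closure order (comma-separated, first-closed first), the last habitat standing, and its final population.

Closure order: Hollowpine, Briarlake, Greywater, Ironridge, Fernhollow, Ashgrove
Last habitat: Juniper with 72 animals

Round 1: Ashgrove=7 Briarlake=12 Fernhollow=4 Greywater=14 Hollowpine=20 Ironridge=6 Juniper=9 → close Hollowpine (overflow 11)
  20÷6 = 3 each, +1 to first 2
Round 2: Ashgrove=11 Briarlake=16 Fernhollow=7 Greywater=17 Ironridge=9 Juniper=12 → close Briarlake (overflow 8)
  16÷5 = 3 each, +1 to first 1
Round 3: Ashgrove=15 Fernhollow=10 Greywater=20 Ironridge=12 Juniper=15 → close Greywater (overflow 8)
  20÷4 = 5 each, +1 to first 0
Round 4: Ashgrove=20 Fernhollow=15 Ironridge=17 Juniper=20 → close Ironridge (overflow 11)
  17÷3 = 5 each, +1 to first 2
Round 5: Ashgrove=26 Fernhollow=21 Juniper=25 → close Fernhollow (overflow 16)
  21÷2 = 10 each, +1 to first 1
Round 6: Ashgrove=37 Juniper=35 → close Ashgrove (overflow 26)
  37÷1 = 37 each, +1 to first 0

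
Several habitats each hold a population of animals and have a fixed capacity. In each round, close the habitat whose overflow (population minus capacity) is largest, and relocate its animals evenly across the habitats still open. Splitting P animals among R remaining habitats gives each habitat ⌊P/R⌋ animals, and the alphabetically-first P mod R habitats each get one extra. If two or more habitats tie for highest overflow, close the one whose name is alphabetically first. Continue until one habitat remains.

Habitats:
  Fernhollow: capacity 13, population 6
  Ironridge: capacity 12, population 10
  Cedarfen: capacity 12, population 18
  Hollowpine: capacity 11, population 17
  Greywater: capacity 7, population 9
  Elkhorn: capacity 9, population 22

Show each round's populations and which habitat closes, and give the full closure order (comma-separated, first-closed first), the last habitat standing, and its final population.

Closure order: Elkhorn, Cedarfen, Hollowpine, Greywater, Ironridge
Last habitat: Fernhollow with 82 animals

Round 1: Cedarfen=18 Elkhorn=22 Fernhollow=6 Greywater=9 Hollowpine=17 Ironridge=10 → close Elkhorn (overflow 13)
  22÷5 = 4 each, +1 to first 2
Round 2: Cedarfen=23 Fernhollow=11 Greywater=13 Hollowpine=21 Ironridge=14 → close Cedarfen (overflow 11)
  23÷4 = 5 each, +1 to first 3
Round 3: Fernhollow=17 Greywater=19 Hollowpine=27 Ironridge=19 → close Hollowpine (overflow 16)
  27÷3 = 9 each, +1 to first 0
Round 4: Fernhollow=26 Greywater=28 Ironridge=28 → close Greywater (overflow 21)
  28÷2 = 14 each, +1 to first 0
Round 5: Fernhollow=40 Ironridge=42 → close Ironridge (overflow 30)
  42÷1 = 42 each, +1 to first 0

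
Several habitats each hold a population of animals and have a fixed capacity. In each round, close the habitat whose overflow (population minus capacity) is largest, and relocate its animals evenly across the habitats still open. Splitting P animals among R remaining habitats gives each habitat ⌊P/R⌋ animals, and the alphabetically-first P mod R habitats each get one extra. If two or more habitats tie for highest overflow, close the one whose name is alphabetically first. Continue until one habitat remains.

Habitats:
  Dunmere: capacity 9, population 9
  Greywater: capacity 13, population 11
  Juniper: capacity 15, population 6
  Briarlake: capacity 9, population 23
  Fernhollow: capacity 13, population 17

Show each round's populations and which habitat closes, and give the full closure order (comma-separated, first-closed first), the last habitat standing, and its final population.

Closure order: Briarlake, Fernhollow, Dunmere, Greywater
Last habitat: Juniper with 66 animals

Round 1: Briarlake=23 Dunmere=9 Fernhollow=17 Greywater=11 Juniper=6 → close Briarlake (overflow 14)
  23÷4 = 5 each, +1 to first 3
Round 2: Dunmere=15 Fernhollow=23 Greywater=17 Juniper=11 → close Fernhollow (overflow 10)
  23÷3 = 7 each, +1 to first 2
Round 3: Dunmere=23 Greywater=25 Juniper=18 → close Dunmere (overflow 14)
  23÷2 = 11 each, +1 to first 1
Round 4: Greywater=37 Juniper=29 → close Greywater (overflow 24)
  37÷1 = 37 each, +1 to first 0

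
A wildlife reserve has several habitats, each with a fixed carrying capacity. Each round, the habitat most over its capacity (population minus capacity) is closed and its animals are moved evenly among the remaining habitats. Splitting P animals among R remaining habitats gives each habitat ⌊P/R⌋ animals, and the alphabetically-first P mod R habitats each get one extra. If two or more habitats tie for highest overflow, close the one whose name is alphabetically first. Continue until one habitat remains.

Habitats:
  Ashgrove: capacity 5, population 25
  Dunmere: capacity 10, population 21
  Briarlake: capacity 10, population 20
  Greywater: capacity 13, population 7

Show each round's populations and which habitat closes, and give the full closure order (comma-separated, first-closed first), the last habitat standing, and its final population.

Round 1: Ashgrove=25 Briarlake=20 Dunmere=21 Greywater=7 → close Ashgrove (overflow 20)
  25÷3 = 8 each, +1 to first 1
Round 2: Briarlake=29 Dunmere=29 Greywater=15 → close Briarlake (overflow 19)
  29÷2 = 14 each, +1 to first 1
Round 3: Dunmere=44 Greywater=29 → close Dunmere (overflow 34)
  44÷1 = 44 each, +1 to first 0

Closure order: Ashgrove, Briarlake, Dunmere
Last habitat: Greywater with 73 animals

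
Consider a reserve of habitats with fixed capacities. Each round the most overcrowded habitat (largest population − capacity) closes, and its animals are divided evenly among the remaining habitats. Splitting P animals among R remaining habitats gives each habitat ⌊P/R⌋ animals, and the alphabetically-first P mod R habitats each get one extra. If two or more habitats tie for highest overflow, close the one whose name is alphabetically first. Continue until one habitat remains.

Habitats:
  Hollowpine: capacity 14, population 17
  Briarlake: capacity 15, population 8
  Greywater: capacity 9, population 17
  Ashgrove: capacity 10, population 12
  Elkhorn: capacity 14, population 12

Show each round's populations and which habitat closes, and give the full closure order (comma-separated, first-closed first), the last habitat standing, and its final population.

Round 1: Ashgrove=12 Briarlake=8 Elkhorn=12 Greywater=17 Hollowpine=17 → close Greywater (overflow 8)
  17÷4 = 4 each, +1 to first 1
Round 2: Ashgrove=17 Briarlake=12 Elkhorn=16 Hollowpine=21 → close Ashgrove (overflow 7)
  17÷3 = 5 each, +1 to first 2
Round 3: Briarlake=18 Elkhorn=22 Hollowpine=26 → close Hollowpine (overflow 12)
  26÷2 = 13 each, +1 to first 0
Round 4: Briarlake=31 Elkhorn=35 → close Elkhorn (overflow 21)
  35÷1 = 35 each, +1 to first 0

Closure order: Greywater, Ashgrove, Hollowpine, Elkhorn
Last habitat: Briarlake with 66 animals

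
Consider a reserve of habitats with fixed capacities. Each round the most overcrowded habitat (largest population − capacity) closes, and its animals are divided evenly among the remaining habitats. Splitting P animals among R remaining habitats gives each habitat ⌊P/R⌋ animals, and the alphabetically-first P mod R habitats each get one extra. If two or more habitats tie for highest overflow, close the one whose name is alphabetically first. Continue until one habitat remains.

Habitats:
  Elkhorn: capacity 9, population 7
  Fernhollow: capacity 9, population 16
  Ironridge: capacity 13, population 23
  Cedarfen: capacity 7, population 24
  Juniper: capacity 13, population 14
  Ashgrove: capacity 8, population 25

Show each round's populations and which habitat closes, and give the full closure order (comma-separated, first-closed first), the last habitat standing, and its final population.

Closure order: Ashgrove, Cedarfen, Ironridge, Fernhollow, Juniper
Last habitat: Elkhorn with 109 animals

Round 1: Ashgrove=25 Cedarfen=24 Elkhorn=7 Fernhollow=16 Ironridge=23 Juniper=14 → close Ashgrove (overflow 17)
  25÷5 = 5 each, +1 to first 0
Round 2: Cedarfen=29 Elkhorn=12 Fernhollow=21 Ironridge=28 Juniper=19 → close Cedarfen (overflow 22)
  29÷4 = 7 each, +1 to first 1
Round 3: Elkhorn=20 Fernhollow=28 Ironridge=35 Juniper=26 → close Ironridge (overflow 22)
  35÷3 = 11 each, +1 to first 2
Round 4: Elkhorn=32 Fernhollow=40 Juniper=37 → close Fernhollow (overflow 31)
  40÷2 = 20 each, +1 to first 0
Round 5: Elkhorn=52 Juniper=57 → close Juniper (overflow 44)
  57÷1 = 57 each, +1 to first 0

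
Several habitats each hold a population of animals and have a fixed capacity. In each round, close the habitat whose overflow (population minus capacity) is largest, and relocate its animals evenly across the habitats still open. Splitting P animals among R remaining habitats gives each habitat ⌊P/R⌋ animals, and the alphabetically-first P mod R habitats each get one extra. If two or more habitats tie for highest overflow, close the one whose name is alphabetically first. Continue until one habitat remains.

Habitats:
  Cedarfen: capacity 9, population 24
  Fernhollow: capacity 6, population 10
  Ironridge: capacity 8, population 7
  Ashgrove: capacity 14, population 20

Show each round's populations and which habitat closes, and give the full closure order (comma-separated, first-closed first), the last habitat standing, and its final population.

Round 1: Ashgrove=20 Cedarfen=24 Fernhollow=10 Ironridge=7 → close Cedarfen (overflow 15)
  24÷3 = 8 each, +1 to first 0
Round 2: Ashgrove=28 Fernhollow=18 Ironridge=15 → close Ashgrove (overflow 14)
  28÷2 = 14 each, +1 to first 0
Round 3: Fernhollow=32 Ironridge=29 → close Fernhollow (overflow 26)
  32÷1 = 32 each, +1 to first 0

Closure order: Cedarfen, Ashgrove, Fernhollow
Last habitat: Ironridge with 61 animals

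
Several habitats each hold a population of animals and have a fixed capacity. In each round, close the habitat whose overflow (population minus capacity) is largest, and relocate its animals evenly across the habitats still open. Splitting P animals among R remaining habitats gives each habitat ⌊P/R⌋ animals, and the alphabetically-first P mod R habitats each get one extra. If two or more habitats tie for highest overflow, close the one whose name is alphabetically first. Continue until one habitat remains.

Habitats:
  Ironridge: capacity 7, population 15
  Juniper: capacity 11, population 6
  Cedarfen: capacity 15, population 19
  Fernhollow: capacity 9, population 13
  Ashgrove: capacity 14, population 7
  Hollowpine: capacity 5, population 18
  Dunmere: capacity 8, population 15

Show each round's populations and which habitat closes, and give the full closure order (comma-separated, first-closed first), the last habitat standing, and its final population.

Round 1: Ashgrove=7 Cedarfen=19 Dunmere=15 Fernhollow=13 Hollowpine=18 Ironridge=15 Juniper=6 → close Hollowpine (overflow 13)
  18÷6 = 3 each, +1 to first 0
Round 2: Ashgrove=10 Cedarfen=22 Dunmere=18 Fernhollow=16 Ironridge=18 Juniper=9 → close Ironridge (overflow 11)
  18÷5 = 3 each, +1 to first 3
Round 3: Ashgrove=14 Cedarfen=26 Dunmere=22 Fernhollow=19 Juniper=12 → close Dunmere (overflow 14)
  22÷4 = 5 each, +1 to first 2
Round 4: Ashgrove=20 Cedarfen=32 Fernhollow=24 Juniper=17 → close Cedarfen (overflow 17)
  32÷3 = 10 each, +1 to first 2
Round 5: Ashgrove=31 Fernhollow=35 Juniper=27 → close Fernhollow (overflow 26)
  35÷2 = 17 each, +1 to first 1
Round 6: Ashgrove=49 Juniper=44 → close Ashgrove (overflow 35)
  49÷1 = 49 each, +1 to first 0

Closure order: Hollowpine, Ironridge, Dunmere, Cedarfen, Fernhollow, Ashgrove
Last habitat: Juniper with 93 animals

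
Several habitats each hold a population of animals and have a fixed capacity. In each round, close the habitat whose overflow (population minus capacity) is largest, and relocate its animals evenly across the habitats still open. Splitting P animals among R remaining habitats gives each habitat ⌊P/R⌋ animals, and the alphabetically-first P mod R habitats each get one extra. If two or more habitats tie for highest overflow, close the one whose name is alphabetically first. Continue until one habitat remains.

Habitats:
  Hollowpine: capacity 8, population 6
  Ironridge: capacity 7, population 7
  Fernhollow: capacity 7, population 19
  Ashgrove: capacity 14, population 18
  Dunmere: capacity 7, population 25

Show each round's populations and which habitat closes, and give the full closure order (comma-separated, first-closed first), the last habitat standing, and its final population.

Round 1: Ashgrove=18 Dunmere=25 Fernhollow=19 Hollowpine=6 Ironridge=7 → close Dunmere (overflow 18)
  25÷4 = 6 each, +1 to first 1
Round 2: Ashgrove=25 Fernhollow=25 Hollowpine=12 Ironridge=13 → close Fernhollow (overflow 18)
  25÷3 = 8 each, +1 to first 1
Round 3: Ashgrove=34 Hollowpine=20 Ironridge=21 → close Ashgrove (overflow 20)
  34÷2 = 17 each, +1 to first 0
Round 4: Hollowpine=37 Ironridge=38 → close Ironridge (overflow 31)
  38÷1 = 38 each, +1 to first 0

Closure order: Dunmere, Fernhollow, Ashgrove, Ironridge
Last habitat: Hollowpine with 75 animals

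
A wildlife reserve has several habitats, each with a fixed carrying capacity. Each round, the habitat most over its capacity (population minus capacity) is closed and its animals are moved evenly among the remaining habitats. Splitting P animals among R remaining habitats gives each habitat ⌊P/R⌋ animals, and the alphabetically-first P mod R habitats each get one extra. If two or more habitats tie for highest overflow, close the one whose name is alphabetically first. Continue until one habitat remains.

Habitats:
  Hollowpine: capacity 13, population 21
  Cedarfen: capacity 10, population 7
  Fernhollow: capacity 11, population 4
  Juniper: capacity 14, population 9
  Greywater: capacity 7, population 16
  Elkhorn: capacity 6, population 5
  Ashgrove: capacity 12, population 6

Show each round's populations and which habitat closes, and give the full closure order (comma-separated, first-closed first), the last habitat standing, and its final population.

Round 1: Ashgrove=6 Cedarfen=7 Elkhorn=5 Fernhollow=4 Greywater=16 Hollowpine=21 Juniper=9 → close Greywater (overflow 9)
  16÷6 = 2 each, +1 to first 4
Round 2: Ashgrove=9 Cedarfen=10 Elkhorn=8 Fernhollow=7 Hollowpine=23 Juniper=11 → close Hollowpine (overflow 10)
  23÷5 = 4 each, +1 to first 3
Round 3: Ashgrove=14 Cedarfen=15 Elkhorn=13 Fernhollow=11 Juniper=15 → close Elkhorn (overflow 7)
  13÷4 = 3 each, +1 to first 1
Round 4: Ashgrove=18 Cedarfen=18 Fernhollow=14 Juniper=18 → close Cedarfen (overflow 8)
  18÷3 = 6 each, +1 to first 0
Round 5: Ashgrove=24 Fernhollow=20 Juniper=24 → close Ashgrove (overflow 12)
  24÷2 = 12 each, +1 to first 0
Round 6: Fernhollow=32 Juniper=36 → close Juniper (overflow 22)
  36÷1 = 36 each, +1 to first 0

Closure order: Greywater, Hollowpine, Elkhorn, Cedarfen, Ashgrove, Juniper
Last habitat: Fernhollow with 68 animals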